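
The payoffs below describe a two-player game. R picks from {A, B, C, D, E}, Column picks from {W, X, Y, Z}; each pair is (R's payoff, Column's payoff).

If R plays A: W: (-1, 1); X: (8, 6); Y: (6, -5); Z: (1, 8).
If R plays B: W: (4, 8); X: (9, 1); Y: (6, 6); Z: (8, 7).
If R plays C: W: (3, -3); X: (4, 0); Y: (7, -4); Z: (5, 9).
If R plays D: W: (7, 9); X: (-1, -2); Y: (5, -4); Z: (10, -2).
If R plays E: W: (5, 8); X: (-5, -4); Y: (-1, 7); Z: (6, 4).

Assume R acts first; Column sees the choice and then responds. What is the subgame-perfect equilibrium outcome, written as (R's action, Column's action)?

Backward induction with R moving first.
- A: Column compares 1, 6, -5, 8 and picks Z; R would get 1.
- B: Column compares 8, 1, 6, 7 and picks W; R would get 4.
- C: Column compares -3, 0, -4, 9 and picks Z; R would get 5.
- D: Column compares 9, -2, -4, -2 and picks W; R would get 7.
- E: Column compares 8, -4, 7, 4 and picks W; R would get 5.
Among 1, 4, 5, 7, 5, the best is 7 at D. Subgame-perfect outcome: (D, W) with payoffs (7, 9).

(D, W)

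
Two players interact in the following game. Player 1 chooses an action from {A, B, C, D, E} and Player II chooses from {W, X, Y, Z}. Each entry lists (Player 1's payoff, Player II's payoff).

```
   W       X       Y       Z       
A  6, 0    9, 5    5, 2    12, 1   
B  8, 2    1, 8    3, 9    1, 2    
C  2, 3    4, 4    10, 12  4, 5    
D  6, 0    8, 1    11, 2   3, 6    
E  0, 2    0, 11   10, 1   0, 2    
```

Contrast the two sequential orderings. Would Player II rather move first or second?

If Player 1 leads: Player II's best replies are A→X, B→Y, C→Y, D→Z, E→X; Player 1's induced payoffs 9, 3, 10, 3, 0; outcome (C, Y), payoffs (10, 12).
If Player II leads: Player 1's best replies are W→B, X→A, Y→D, Z→A; Player II's induced payoffs 2, 5, 2, 1; outcome (A, X), payoffs (9, 5).
Player II gets 5 moving first and 12 moving second, so Player II prefers to move second.

second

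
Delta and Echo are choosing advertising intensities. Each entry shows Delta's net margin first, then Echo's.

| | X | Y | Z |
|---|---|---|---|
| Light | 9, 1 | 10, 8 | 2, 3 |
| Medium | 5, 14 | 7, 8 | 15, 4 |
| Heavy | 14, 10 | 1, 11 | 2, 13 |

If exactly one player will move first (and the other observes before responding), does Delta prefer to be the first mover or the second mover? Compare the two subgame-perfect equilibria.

If Delta leads: Echo's best replies are Light→Y, Medium→X, Heavy→Z; Delta's induced payoffs 10, 5, 2; outcome (Light, Y), payoffs (10, 8).
If Echo leads: Delta's best replies are X→Heavy, Y→Light, Z→Medium; Echo's induced payoffs 10, 8, 4; outcome (Heavy, X), payoffs (14, 10).
Delta gets 10 moving first and 14 moving second, so Delta prefers to move second.

second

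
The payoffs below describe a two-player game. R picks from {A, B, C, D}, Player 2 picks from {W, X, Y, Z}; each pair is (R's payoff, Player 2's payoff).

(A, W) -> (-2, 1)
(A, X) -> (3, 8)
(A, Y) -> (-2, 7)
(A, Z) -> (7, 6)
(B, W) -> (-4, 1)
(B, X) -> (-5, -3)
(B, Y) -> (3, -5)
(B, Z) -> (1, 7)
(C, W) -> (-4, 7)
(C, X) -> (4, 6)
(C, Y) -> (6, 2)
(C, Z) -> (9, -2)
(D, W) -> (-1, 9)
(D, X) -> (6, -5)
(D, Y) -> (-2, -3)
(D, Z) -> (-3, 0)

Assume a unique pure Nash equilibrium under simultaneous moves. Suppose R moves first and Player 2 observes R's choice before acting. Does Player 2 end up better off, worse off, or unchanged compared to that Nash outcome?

Player 2 best-responds to each possible R move:
- A → Player 2 plays X (best of 1, 8, 7, 6); R gets 3.
- B → Player 2 plays Z (best of 1, -3, -5, 7); R gets 1.
- C → Player 2 plays W (best of 7, 6, 2, -2); R gets -4.
- D → Player 2 plays W (best of 9, -5, -3, 0); R gets -1.
R's induced payoffs are 3, 1, -4, -1, so R commits to A. Subgame-perfect outcome: (A, X) with payoffs (3, 8).
Now find the simultaneous Nash equilibrium.
R's best replies: W→D; X→D; Y→C; Z→C.
Player 2's best replies: A→X; B→Z; C→W; D→W.
Only (D, W) has each player best-responding; Nash payoffs (-1, 9).
Player 2 earns 8 sequentially versus 9 at the Nash outcome: worse off.

worse off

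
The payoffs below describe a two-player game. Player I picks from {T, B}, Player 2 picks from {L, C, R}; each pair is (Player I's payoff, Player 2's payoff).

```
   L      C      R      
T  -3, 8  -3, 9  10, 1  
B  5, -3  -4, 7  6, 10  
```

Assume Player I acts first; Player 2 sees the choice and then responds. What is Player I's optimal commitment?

B

Solve by backward induction (Player I leads).
- T: Player 2 compares 8, 9, 1 and picks C; Player I would get -3.
- B: Player 2 compares -3, 7, 10 and picks R; Player I would get 6.
Among -3, 6, the best is 6 at B. Subgame-perfect outcome: (B, R) with payoffs (6, 10).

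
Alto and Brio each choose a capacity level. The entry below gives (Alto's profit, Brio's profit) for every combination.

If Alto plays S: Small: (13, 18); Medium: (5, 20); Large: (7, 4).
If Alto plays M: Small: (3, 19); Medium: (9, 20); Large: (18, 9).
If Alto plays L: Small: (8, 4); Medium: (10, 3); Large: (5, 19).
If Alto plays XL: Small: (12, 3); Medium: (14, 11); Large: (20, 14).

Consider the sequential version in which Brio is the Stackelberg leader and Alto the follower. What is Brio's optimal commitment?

Small

Alto best-responds to each possible Brio move:
- Small → Alto plays S (best of 13, 3, 8, 12); Brio gets 18.
- Medium → Alto plays XL (best of 5, 9, 10, 14); Brio gets 11.
- Large → Alto plays XL (best of 7, 18, 5, 20); Brio gets 14.
Brio's induced payoffs are 18, 11, 14, so Brio commits to Small. Subgame-perfect outcome: (S, Small) with payoffs (13, 18).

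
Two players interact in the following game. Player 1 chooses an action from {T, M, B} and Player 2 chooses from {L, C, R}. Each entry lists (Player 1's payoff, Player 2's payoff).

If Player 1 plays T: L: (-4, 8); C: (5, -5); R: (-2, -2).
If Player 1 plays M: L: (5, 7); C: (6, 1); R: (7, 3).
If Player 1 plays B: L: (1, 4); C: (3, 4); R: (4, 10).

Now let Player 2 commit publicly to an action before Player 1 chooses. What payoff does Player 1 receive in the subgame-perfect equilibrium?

Solve by backward induction (Player 2 leads).
- L: BR = M, leader payoff 7.
- C: BR = M, leader payoff 1.
- R: BR = M, leader payoff 3.
Among 7, 1, 3, the best is 7 at L. Subgame-perfect outcome: (M, L) with payoffs (5, 7).

5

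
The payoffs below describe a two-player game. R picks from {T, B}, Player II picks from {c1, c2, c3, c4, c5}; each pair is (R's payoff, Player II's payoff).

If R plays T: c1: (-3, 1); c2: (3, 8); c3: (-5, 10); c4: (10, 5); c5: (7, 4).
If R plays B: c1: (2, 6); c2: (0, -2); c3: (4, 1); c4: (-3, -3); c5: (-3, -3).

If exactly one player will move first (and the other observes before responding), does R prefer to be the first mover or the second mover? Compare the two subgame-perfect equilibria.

If R leads: Player II's best replies are T→c3, B→c1; R's induced payoffs -5, 2; outcome (B, c1), payoffs (2, 6).
If Player II leads: R's best replies are c1→B, c2→T, c3→B, c4→T, c5→T; Player II's induced payoffs 6, 8, 1, 5, 4; outcome (T, c2), payoffs (3, 8).
R gets 2 moving first and 3 moving second, so R prefers to move second.

second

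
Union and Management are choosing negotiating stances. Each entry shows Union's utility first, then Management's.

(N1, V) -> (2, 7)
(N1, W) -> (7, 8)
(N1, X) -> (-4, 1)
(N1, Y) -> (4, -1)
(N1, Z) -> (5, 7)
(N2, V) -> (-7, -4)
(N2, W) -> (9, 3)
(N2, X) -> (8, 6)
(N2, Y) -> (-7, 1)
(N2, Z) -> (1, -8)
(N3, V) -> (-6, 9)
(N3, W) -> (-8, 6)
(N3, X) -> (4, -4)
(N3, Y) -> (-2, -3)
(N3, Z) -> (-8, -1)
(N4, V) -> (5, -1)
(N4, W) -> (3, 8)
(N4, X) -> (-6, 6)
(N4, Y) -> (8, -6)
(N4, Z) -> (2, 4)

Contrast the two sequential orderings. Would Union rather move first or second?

If Union leads: Management's best replies are N1→W, N2→X, N3→V, N4→W; Union's induced payoffs 7, 8, -6, 3; outcome (N2, X), payoffs (8, 6).
If Management leads: Union's best replies are V→N4, W→N2, X→N2, Y→N4, Z→N1; Management's induced payoffs -1, 3, 6, -6, 7; outcome (N1, Z), payoffs (5, 7).
Union gets 8 moving first and 5 moving second, so Union prefers to move first.

first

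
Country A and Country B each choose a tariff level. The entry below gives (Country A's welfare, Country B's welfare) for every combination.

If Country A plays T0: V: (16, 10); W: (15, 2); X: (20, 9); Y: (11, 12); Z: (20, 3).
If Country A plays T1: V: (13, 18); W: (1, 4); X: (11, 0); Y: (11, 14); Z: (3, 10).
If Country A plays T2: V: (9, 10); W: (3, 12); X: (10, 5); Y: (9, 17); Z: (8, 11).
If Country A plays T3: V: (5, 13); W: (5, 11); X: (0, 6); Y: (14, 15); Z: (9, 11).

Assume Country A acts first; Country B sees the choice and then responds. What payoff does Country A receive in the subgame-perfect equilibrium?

14

Backward induction with Country A moving first.
- T0: Country B compares 10, 2, 9, 12, 3 and picks Y; Country A would get 11.
- T1: Country B compares 18, 4, 0, 14, 10 and picks V; Country A would get 13.
- T2: Country B compares 10, 12, 5, 17, 11 and picks Y; Country A would get 9.
- T3: Country B compares 13, 11, 6, 15, 11 and picks Y; Country A would get 14.
Country A's induced payoffs are 11, 13, 9, 14, so Country A commits to T3. Subgame-perfect outcome: (T3, Y) with payoffs (14, 15).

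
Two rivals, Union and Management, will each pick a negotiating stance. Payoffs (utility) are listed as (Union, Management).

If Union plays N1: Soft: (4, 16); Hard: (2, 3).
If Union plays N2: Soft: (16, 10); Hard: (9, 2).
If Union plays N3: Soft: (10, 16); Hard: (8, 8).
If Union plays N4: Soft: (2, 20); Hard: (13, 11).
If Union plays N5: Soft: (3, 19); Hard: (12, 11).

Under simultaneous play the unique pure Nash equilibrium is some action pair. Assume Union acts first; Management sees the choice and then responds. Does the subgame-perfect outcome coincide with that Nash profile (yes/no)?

Backward induction with Union moving first.
- N1 → Management plays Soft (best of 16, 3); Union gets 4.
- N2 → Management plays Soft (best of 10, 2); Union gets 16.
- N3 → Management plays Soft (best of 16, 8); Union gets 10.
- N4 → Management plays Soft (best of 20, 11); Union gets 2.
- N5 → Management plays Soft (best of 19, 11); Union gets 3.
Union's induced payoffs are 4, 16, 10, 2, 3, so Union commits to N2. Subgame-perfect outcome: (N2, Soft) with payoffs (16, 10).
Under simultaneous play:
Union's best replies: Soft→N2; Hard→N4.
Management's best replies: N1→Soft; N2→Soft; N3→Soft; N4→Soft; N5→Soft.
The unique mutual best reply is (N2, Soft), giving (16, 10).
Sequential outcome (N2, Soft) coincides with the Nash profile (N2, Soft).

yes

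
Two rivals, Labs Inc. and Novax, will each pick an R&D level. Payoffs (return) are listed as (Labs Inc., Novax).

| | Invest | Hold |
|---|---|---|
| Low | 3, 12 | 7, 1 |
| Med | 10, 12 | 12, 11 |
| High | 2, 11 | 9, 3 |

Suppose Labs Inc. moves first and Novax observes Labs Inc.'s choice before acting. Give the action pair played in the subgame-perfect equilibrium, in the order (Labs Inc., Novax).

Novax best-responds to each possible Labs Inc. move:
- Low: BR = Invest, leader payoff 3.
- Med: BR = Invest, leader payoff 10.
- High: BR = Invest, leader payoff 2.
Among 3, 10, 2, the best is 10 at Med. Subgame-perfect outcome: (Med, Invest) with payoffs (10, 12).

(Med, Invest)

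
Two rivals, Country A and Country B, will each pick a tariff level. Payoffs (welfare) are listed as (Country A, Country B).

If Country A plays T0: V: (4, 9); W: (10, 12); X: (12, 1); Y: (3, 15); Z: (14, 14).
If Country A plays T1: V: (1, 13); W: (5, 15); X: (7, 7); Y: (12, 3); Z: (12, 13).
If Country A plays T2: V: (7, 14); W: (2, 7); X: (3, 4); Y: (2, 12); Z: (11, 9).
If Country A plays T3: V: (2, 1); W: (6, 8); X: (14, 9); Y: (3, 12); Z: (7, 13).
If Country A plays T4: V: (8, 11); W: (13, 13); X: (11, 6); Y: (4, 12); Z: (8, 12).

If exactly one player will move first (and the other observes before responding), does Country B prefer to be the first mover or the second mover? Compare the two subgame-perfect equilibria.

If Country A leads: Country B's best replies are T0→Y, T1→W, T2→V, T3→Z, T4→W; Country A's induced payoffs 3, 5, 7, 7, 13; outcome (T4, W), payoffs (13, 13).
If Country B leads: Country A's best replies are V→T4, W→T4, X→T3, Y→T1, Z→T0; Country B's induced payoffs 11, 13, 9, 3, 14; outcome (T0, Z), payoffs (14, 14).
Country B gets 14 moving first and 13 moving second, so Country B prefers to move first.

first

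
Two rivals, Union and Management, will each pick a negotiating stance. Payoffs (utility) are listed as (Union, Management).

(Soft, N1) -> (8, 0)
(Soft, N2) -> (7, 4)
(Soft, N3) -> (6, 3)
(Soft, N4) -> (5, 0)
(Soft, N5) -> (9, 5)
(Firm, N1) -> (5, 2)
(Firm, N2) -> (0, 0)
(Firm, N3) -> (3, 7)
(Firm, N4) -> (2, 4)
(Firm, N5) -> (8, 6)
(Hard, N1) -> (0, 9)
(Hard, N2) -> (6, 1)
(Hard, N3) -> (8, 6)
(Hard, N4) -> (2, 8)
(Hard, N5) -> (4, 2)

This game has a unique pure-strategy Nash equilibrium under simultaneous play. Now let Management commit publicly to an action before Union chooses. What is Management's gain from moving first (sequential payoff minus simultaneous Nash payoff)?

Union best-responds to each possible Management move:
- N1: Union compares 8, 5, 0 and picks Soft; Management would get 0.
- N2: Union compares 7, 0, 6 and picks Soft; Management would get 4.
- N3: Union compares 6, 3, 8 and picks Hard; Management would get 6.
- N4: Union compares 5, 2, 2 and picks Soft; Management would get 0.
- N5: Union compares 9, 8, 4 and picks Soft; Management would get 5.
Maximizing over 0, 4, 6, 0, 5, Management chooses N3. Subgame-perfect outcome: (Hard, N3) with payoffs (8, 6).
Under simultaneous play:
Union's best replies: N1→Soft; N2→Soft; N3→Hard; N4→Soft; N5→Soft.
Management's best replies: Soft→N5; Firm→N3; Hard→N1.
The unique mutual best reply is (Soft, N5), giving (9, 5).
Management's commitment gain: 6 − 5 = 1.

1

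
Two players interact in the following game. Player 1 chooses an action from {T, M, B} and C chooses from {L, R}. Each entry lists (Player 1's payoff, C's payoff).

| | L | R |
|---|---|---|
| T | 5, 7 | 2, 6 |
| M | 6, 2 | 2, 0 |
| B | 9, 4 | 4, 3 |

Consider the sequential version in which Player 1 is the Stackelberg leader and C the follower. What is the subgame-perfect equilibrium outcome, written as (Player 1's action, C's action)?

(B, L)

C best-responds to each possible Player 1 move:
- T → C plays L (best of 7, 6); Player 1 gets 5.
- M → C plays L (best of 2, 0); Player 1 gets 6.
- B → C plays L (best of 4, 3); Player 1 gets 9.
Player 1's induced payoffs are 5, 6, 9, so Player 1 commits to B. Subgame-perfect outcome: (B, L) with payoffs (9, 4).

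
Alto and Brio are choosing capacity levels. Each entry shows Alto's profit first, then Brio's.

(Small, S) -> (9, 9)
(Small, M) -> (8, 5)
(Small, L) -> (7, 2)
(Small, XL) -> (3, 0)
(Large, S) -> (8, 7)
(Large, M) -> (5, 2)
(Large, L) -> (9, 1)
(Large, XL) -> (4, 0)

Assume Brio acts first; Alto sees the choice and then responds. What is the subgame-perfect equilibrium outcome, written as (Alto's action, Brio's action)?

(Small, S)

Alto best-responds to each possible Brio move:
- S → Alto plays Small (best of 9, 8); Brio gets 9.
- M → Alto plays Small (best of 8, 5); Brio gets 5.
- L → Alto plays Large (best of 7, 9); Brio gets 1.
- XL → Alto plays Large (best of 3, 4); Brio gets 0.
Brio's induced payoffs are 9, 5, 1, 0, so Brio commits to S. Subgame-perfect outcome: (Small, S) with payoffs (9, 9).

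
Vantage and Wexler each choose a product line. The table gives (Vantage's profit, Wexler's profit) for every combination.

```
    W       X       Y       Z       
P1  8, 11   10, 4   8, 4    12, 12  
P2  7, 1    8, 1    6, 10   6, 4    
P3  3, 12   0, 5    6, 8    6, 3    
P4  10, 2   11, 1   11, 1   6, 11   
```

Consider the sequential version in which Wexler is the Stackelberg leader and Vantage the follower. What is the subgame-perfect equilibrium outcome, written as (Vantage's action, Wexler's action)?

Work backward from Vantage's decision.
- W → Vantage plays P4 (best of 8, 7, 3, 10); Wexler gets 2.
- X → Vantage plays P4 (best of 10, 8, 0, 11); Wexler gets 1.
- Y → Vantage plays P4 (best of 8, 6, 6, 11); Wexler gets 1.
- Z → Vantage plays P1 (best of 12, 6, 6, 6); Wexler gets 12.
Among 2, 1, 1, 12, the best is 12 at Z. Subgame-perfect outcome: (P1, Z) with payoffs (12, 12).

(P1, Z)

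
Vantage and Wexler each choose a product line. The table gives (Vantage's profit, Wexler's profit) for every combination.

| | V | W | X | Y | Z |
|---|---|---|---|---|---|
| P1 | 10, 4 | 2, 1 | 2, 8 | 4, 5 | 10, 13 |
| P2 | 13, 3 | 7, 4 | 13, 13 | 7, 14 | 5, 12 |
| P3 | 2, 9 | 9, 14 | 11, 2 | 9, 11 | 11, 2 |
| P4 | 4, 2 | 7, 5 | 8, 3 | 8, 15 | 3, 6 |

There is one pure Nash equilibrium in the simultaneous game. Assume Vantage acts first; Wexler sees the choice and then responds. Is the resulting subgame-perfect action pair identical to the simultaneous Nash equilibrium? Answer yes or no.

Solve by backward induction (Vantage leads).
- P1 → Wexler plays Z (best of 4, 1, 8, 5, 13); Vantage gets 10.
- P2 → Wexler plays Y (best of 3, 4, 13, 14, 12); Vantage gets 7.
- P3 → Wexler plays W (best of 9, 14, 2, 11, 2); Vantage gets 9.
- P4 → Wexler plays Y (best of 2, 5, 3, 15, 6); Vantage gets 8.
Among 10, 7, 9, 8, the best is 10 at P1. Subgame-perfect outcome: (P1, Z) with payoffs (10, 13).
For the simultaneous game, intersect best replies.
Vantage's best replies: V→P2; W→P3; X→P2; Y→P3; Z→P3.
Wexler's best replies: P1→Z; P2→Y; P3→W; P4→Y.
The unique mutual best reply is (P3, W), giving (9, 14).
Sequential outcome (P1, Z) differs from the Nash profile (P3, W).

no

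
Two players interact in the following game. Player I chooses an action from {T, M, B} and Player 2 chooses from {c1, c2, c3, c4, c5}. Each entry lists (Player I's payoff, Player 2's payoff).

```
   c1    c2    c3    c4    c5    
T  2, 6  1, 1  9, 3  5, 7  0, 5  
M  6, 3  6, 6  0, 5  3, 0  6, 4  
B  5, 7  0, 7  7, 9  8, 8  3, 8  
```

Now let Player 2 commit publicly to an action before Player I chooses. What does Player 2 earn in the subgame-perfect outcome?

8

Backward induction with Player 2 moving first.
- c1: Player I compares 2, 6, 5 and picks M; Player 2 would get 3.
- c2: Player I compares 1, 6, 0 and picks M; Player 2 would get 6.
- c3: Player I compares 9, 0, 7 and picks T; Player 2 would get 3.
- c4: Player I compares 5, 3, 8 and picks B; Player 2 would get 8.
- c5: Player I compares 0, 6, 3 and picks M; Player 2 would get 4.
Player 2's induced payoffs are 3, 6, 3, 8, 4, so Player 2 commits to c4. Subgame-perfect outcome: (B, c4) with payoffs (8, 8).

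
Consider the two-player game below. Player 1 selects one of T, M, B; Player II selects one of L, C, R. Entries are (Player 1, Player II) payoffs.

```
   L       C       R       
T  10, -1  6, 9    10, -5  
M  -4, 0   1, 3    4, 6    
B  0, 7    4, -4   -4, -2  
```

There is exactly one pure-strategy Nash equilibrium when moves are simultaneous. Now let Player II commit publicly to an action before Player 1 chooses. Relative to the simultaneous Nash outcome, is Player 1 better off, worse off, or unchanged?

Solve by backward induction (Player II leads).
- L → Player 1 plays T (best of 10, -4, 0); Player II gets -1.
- C → Player 1 plays T (best of 6, 1, 4); Player II gets 9.
- R → Player 1 plays T (best of 10, 4, -4); Player II gets -5.
Among -1, 9, -5, the best is 9 at C. Subgame-perfect outcome: (T, C) with payoffs (6, 9).
Now find the simultaneous Nash equilibrium.
Player 1's best replies: L→T; C→T; R→T.
Player II's best replies: T→C; M→R; B→L.
Only (T, C) has each player best-responding; Nash payoffs (6, 9).
Player 1 earns 6 sequentially versus 6 at the Nash outcome: unchanged.

unchanged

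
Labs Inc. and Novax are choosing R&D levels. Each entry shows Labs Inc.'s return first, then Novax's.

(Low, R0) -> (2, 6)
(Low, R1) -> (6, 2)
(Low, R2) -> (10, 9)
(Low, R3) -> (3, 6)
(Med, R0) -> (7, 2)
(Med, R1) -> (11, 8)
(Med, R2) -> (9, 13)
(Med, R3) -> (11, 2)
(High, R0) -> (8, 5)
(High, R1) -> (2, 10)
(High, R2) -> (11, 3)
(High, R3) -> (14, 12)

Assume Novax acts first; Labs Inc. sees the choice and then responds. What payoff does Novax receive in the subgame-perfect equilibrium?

Solve by backward induction (Novax leads).
- R0: BR = High, leader payoff 5.
- R1: BR = Med, leader payoff 8.
- R2: BR = High, leader payoff 3.
- R3: BR = High, leader payoff 12.
Novax's induced payoffs are 5, 8, 3, 12, so Novax commits to R3. Subgame-perfect outcome: (High, R3) with payoffs (14, 12).

12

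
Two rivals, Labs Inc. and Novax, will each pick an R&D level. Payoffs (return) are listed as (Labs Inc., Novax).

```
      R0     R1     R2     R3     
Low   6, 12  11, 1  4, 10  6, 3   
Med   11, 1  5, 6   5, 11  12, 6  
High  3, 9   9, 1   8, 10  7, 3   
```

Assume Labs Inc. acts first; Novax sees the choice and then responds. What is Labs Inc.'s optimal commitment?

Solve by backward induction (Labs Inc. leads).
- Low: Novax compares 12, 1, 10, 3 and picks R0; Labs Inc. would get 6.
- Med: Novax compares 1, 6, 11, 6 and picks R2; Labs Inc. would get 5.
- High: Novax compares 9, 1, 10, 3 and picks R2; Labs Inc. would get 8.
Maximizing over 6, 5, 8, Labs Inc. chooses High. Subgame-perfect outcome: (High, R2) with payoffs (8, 10).

High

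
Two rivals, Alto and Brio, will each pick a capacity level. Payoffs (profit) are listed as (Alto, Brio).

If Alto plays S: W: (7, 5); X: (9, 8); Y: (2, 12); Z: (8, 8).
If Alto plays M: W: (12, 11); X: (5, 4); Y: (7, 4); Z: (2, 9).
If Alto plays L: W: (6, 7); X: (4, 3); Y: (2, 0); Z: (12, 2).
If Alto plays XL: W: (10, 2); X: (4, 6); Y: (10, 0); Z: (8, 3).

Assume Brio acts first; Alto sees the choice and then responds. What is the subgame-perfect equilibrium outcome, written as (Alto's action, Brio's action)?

Solve by backward induction (Brio leads).
- W: Alto compares 7, 12, 6, 10 and picks M; Brio would get 11.
- X: Alto compares 9, 5, 4, 4 and picks S; Brio would get 8.
- Y: Alto compares 2, 7, 2, 10 and picks XL; Brio would get 0.
- Z: Alto compares 8, 2, 12, 8 and picks L; Brio would get 2.
Maximizing over 11, 8, 0, 2, Brio chooses W. Subgame-perfect outcome: (M, W) with payoffs (12, 11).

(M, W)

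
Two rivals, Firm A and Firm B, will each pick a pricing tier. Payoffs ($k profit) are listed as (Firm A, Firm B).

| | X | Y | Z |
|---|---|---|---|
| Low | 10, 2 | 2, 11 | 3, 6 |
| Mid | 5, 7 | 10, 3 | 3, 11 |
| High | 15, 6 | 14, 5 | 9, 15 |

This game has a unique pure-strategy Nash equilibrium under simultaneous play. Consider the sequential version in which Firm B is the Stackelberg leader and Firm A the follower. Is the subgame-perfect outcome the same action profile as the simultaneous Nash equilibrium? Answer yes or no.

yes

Firm A best-responds to each possible Firm B move:
- X → Firm A plays High (best of 10, 5, 15); Firm B gets 6.
- Y → Firm A plays High (best of 2, 10, 14); Firm B gets 5.
- Z → Firm A plays High (best of 3, 3, 9); Firm B gets 15.
Maximizing over 6, 5, 15, Firm B chooses Z. Subgame-perfect outcome: (High, Z) with payoffs (9, 15).
Now find the simultaneous Nash equilibrium.
Firm A's best replies: X→High; Y→High; Z→High.
Firm B's best replies: Low→Y; Mid→Z; High→Z.
The unique mutual best reply is (High, Z), giving (9, 15).
Sequential outcome (High, Z) coincides with the Nash profile (High, Z).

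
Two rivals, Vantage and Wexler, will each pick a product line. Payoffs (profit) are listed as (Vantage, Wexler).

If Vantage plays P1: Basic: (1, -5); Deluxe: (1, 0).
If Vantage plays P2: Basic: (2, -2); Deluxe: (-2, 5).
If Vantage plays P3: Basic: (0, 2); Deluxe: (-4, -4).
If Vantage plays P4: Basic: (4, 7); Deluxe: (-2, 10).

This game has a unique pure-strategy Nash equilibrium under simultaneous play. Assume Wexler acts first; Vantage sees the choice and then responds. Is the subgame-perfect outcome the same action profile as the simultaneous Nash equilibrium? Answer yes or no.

no

Vantage best-responds to each possible Wexler move:
- Basic: Vantage compares 1, 2, 0, 4 and picks P4; Wexler would get 7.
- Deluxe: Vantage compares 1, -2, -4, -2 and picks P1; Wexler would get 0.
Among 7, 0, the best is 7 at Basic. Subgame-perfect outcome: (P4, Basic) with payoffs (4, 7).
For the simultaneous game, intersect best replies.
Vantage's best replies: Basic→P4; Deluxe→P1.
Wexler's best replies: P1→Deluxe; P2→Deluxe; P3→Basic; P4→Deluxe.
Only (P1, Deluxe) has each player best-responding; Nash payoffs (1, 0).
Sequential outcome (P4, Basic) differs from the Nash profile (P1, Deluxe).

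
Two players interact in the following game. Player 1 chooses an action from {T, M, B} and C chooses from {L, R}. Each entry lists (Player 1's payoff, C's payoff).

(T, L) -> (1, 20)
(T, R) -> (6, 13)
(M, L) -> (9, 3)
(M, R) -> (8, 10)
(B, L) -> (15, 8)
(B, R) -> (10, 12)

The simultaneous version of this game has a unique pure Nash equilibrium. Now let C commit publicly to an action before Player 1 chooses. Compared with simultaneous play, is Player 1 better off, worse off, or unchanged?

Backward induction with C moving first.
- L → Player 1 plays B (best of 1, 9, 15); C gets 8.
- R → Player 1 plays B (best of 6, 8, 10); C gets 12.
Maximizing over 8, 12, C chooses R. Subgame-perfect outcome: (B, R) with payoffs (10, 12).
Now find the simultaneous Nash equilibrium.
Player 1's best replies: L→B; R→B.
C's best replies: T→L; M→R; B→R.
Only (B, R) has each player best-responding; Nash payoffs (10, 12).
Player 1 earns 10 sequentially versus 10 at the Nash outcome: unchanged.

unchanged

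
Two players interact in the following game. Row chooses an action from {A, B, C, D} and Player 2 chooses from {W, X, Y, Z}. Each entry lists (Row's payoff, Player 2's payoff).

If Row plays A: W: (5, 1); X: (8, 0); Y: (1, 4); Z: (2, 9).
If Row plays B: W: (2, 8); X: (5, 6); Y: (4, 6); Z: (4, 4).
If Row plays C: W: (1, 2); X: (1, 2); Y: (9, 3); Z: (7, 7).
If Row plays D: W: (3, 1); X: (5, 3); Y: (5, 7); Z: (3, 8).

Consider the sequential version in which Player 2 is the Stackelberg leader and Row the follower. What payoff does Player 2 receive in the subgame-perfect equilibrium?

7

Row best-responds to each possible Player 2 move:
- W: BR = A, leader payoff 1.
- X: BR = A, leader payoff 0.
- Y: BR = C, leader payoff 3.
- Z: BR = C, leader payoff 7.
Player 2's induced payoffs are 1, 0, 3, 7, so Player 2 commits to Z. Subgame-perfect outcome: (C, Z) with payoffs (7, 7).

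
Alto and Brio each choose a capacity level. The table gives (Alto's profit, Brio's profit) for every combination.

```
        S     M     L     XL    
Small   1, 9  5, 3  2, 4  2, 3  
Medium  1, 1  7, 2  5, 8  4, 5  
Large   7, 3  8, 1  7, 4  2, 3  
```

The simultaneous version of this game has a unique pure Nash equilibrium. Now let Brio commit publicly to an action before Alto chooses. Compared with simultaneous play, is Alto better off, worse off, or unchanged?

Solve by backward induction (Brio leads).
- S: Alto compares 1, 1, 7 and picks Large; Brio would get 3.
- M: Alto compares 5, 7, 8 and picks Large; Brio would get 1.
- L: Alto compares 2, 5, 7 and picks Large; Brio would get 4.
- XL: Alto compares 2, 4, 2 and picks Medium; Brio would get 5.
Brio's induced payoffs are 3, 1, 4, 5, so Brio commits to XL. Subgame-perfect outcome: (Medium, XL) with payoffs (4, 5).
Now find the simultaneous Nash equilibrium.
Alto's best replies: S→Large; M→Large; L→Large; XL→Medium.
Brio's best replies: Small→S; Medium→L; Large→L.
Only (Large, L) has each player best-responding; Nash payoffs (7, 4).
Alto earns 4 sequentially versus 7 at the Nash outcome: worse off.

worse off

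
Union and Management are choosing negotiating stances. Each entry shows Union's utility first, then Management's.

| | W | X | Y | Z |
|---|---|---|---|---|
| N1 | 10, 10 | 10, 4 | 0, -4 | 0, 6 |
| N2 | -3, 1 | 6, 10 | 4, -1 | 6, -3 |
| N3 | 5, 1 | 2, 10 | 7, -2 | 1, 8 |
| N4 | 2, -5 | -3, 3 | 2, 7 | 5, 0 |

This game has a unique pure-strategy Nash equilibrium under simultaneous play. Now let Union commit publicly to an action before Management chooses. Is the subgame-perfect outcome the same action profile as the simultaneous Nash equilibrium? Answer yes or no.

yes

Backward induction with Union moving first.
- N1: Management compares 10, 4, -4, 6 and picks W; Union would get 10.
- N2: Management compares 1, 10, -1, -3 and picks X; Union would get 6.
- N3: Management compares 1, 10, -2, 8 and picks X; Union would get 2.
- N4: Management compares -5, 3, 7, 0 and picks Y; Union would get 2.
Union's induced payoffs are 10, 6, 2, 2, so Union commits to N1. Subgame-perfect outcome: (N1, W) with payoffs (10, 10).
Under simultaneous play:
Union's best replies: W→N1; X→N1; Y→N3; Z→N2.
Management's best replies: N1→W; N2→X; N3→X; N4→Y.
The unique mutual best reply is (N1, W), giving (10, 10).
Sequential outcome (N1, W) coincides with the Nash profile (N1, W).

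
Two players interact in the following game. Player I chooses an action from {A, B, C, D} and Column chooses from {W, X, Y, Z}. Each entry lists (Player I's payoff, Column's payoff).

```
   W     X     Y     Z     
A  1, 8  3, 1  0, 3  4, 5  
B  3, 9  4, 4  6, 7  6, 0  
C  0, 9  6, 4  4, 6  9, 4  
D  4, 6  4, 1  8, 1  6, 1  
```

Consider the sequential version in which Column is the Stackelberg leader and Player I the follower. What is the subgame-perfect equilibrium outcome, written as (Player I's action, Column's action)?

(D, W)

Work backward from Player I's decision.
- W: BR = D, leader payoff 6.
- X: BR = C, leader payoff 4.
- Y: BR = D, leader payoff 1.
- Z: BR = C, leader payoff 4.
Column's induced payoffs are 6, 4, 1, 4, so Column commits to W. Subgame-perfect outcome: (D, W) with payoffs (4, 6).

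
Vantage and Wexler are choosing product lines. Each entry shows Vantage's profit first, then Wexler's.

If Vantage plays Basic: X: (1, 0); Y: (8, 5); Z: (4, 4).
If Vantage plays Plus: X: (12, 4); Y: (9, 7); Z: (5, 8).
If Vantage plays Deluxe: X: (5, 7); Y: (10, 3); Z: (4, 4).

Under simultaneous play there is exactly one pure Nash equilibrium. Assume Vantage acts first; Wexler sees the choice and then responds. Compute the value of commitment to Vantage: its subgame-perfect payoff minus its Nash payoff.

3

Work backward from Wexler's decision.
- Basic → Wexler plays Y (best of 0, 5, 4); Vantage gets 8.
- Plus → Wexler plays Z (best of 4, 7, 8); Vantage gets 5.
- Deluxe → Wexler plays X (best of 7, 3, 4); Vantage gets 5.
Among 8, 5, 5, the best is 8 at Basic. Subgame-perfect outcome: (Basic, Y) with payoffs (8, 5).
For the simultaneous game, intersect best replies.
Vantage's best replies: X→Plus; Y→Deluxe; Z→Plus.
Wexler's best replies: Basic→Y; Plus→Z; Deluxe→X.
The unique mutual best reply is (Plus, Z), giving (5, 8).
Vantage's commitment gain: 8 − 5 = 3.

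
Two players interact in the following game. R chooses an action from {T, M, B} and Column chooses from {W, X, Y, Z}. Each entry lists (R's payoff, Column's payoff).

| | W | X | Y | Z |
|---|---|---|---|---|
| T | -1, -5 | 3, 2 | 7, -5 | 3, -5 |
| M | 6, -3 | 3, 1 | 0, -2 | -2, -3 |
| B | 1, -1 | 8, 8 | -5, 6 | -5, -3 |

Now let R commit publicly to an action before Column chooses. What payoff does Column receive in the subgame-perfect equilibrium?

8

Solve by backward induction (R leads).
- T: BR = X, leader payoff 3.
- M: BR = X, leader payoff 3.
- B: BR = X, leader payoff 8.
Among 3, 3, 8, the best is 8 at B. Subgame-perfect outcome: (B, X) with payoffs (8, 8).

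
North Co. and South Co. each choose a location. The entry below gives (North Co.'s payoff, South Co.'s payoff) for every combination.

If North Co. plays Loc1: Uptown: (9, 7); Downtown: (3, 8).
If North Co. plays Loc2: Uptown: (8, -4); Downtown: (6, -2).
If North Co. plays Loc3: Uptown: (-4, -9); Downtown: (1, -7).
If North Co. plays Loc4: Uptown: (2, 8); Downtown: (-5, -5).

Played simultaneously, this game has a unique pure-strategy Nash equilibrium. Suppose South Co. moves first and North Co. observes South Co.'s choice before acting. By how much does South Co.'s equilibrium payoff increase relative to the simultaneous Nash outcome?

Backward induction with South Co. moving first.
- Uptown → North Co. plays Loc1 (best of 9, 8, -4, 2); South Co. gets 7.
- Downtown → North Co. plays Loc2 (best of 3, 6, 1, -5); South Co. gets -2.
South Co.'s induced payoffs are 7, -2, so South Co. commits to Uptown. Subgame-perfect outcome: (Loc1, Uptown) with payoffs (9, 7).
Under simultaneous play:
North Co.'s best replies: Uptown→Loc1; Downtown→Loc2.
South Co.'s best replies: Loc1→Downtown; Loc2→Downtown; Loc3→Downtown; Loc4→Uptown.
The unique mutual best reply is (Loc2, Downtown), giving (6, -2).
South Co.'s commitment gain: 7 − -2 = 9.

9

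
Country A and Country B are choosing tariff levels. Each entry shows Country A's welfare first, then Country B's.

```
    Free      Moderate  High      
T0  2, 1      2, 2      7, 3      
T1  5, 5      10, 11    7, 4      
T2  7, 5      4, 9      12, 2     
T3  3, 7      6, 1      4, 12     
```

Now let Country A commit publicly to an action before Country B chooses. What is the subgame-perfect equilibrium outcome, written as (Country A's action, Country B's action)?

Solve by backward induction (Country A leads).
- T0 → Country B plays High (best of 1, 2, 3); Country A gets 7.
- T1 → Country B plays Moderate (best of 5, 11, 4); Country A gets 10.
- T2 → Country B plays Moderate (best of 5, 9, 2); Country A gets 4.
- T3 → Country B plays High (best of 7, 1, 12); Country A gets 4.
Country A's induced payoffs are 7, 10, 4, 4, so Country A commits to T1. Subgame-perfect outcome: (T1, Moderate) with payoffs (10, 11).

(T1, Moderate)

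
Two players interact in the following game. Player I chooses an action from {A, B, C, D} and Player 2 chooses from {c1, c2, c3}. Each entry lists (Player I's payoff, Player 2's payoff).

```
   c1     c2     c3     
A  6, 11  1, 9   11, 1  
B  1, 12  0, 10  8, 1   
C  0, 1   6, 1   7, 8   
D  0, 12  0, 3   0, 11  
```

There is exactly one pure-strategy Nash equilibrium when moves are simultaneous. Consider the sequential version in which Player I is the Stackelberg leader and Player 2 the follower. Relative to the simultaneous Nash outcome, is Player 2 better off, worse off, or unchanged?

Work backward from Player 2's decision.
- A: Player 2 compares 11, 9, 1 and picks c1; Player I would get 6.
- B: Player 2 compares 12, 10, 1 and picks c1; Player I would get 1.
- C: Player 2 compares 1, 1, 8 and picks c3; Player I would get 7.
- D: Player 2 compares 12, 3, 11 and picks c1; Player I would get 0.
Player I's induced payoffs are 6, 1, 7, 0, so Player I commits to C. Subgame-perfect outcome: (C, c3) with payoffs (7, 8).
For the simultaneous game, intersect best replies.
Player I's best replies: c1→A; c2→C; c3→A.
Player 2's best replies: A→c1; B→c1; C→c3; D→c1.
The unique mutual best reply is (A, c1), giving (6, 11).
Player 2 earns 8 sequentially versus 11 at the Nash outcome: worse off.

worse off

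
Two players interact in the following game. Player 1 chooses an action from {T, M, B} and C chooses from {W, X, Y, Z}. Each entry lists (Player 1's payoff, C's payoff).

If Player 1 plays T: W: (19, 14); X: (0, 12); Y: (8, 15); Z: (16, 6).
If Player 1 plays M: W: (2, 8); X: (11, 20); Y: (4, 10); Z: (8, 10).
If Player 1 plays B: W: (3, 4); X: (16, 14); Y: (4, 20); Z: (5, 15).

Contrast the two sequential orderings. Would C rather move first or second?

If Player 1 leads: C's best replies are T→Y, M→X, B→Y; Player 1's induced payoffs 8, 11, 4; outcome (M, X), payoffs (11, 20).
If C leads: Player 1's best replies are W→T, X→B, Y→T, Z→T; C's induced payoffs 14, 14, 15, 6; outcome (T, Y), payoffs (8, 15).
C gets 15 moving first and 20 moving second, so C prefers to move second.

second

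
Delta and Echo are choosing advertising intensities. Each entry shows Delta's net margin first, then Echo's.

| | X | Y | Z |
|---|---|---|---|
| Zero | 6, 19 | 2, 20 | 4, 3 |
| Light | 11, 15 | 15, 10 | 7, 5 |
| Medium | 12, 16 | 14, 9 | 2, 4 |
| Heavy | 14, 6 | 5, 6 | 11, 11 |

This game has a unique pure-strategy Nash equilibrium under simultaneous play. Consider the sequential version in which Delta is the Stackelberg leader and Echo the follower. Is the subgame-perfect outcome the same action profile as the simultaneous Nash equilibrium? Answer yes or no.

Echo best-responds to each possible Delta move:
- Zero: Echo compares 19, 20, 3 and picks Y; Delta would get 2.
- Light: Echo compares 15, 10, 5 and picks X; Delta would get 11.
- Medium: Echo compares 16, 9, 4 and picks X; Delta would get 12.
- Heavy: Echo compares 6, 6, 11 and picks Z; Delta would get 11.
Maximizing over 2, 11, 12, 11, Delta chooses Medium. Subgame-perfect outcome: (Medium, X) with payoffs (12, 16).
Under simultaneous play:
Delta's best replies: X→Heavy; Y→Light; Z→Heavy.
Echo's best replies: Zero→Y; Light→X; Medium→X; Heavy→Z.
The unique mutual best reply is (Heavy, Z), giving (11, 11).
Sequential outcome (Medium, X) differs from the Nash profile (Heavy, Z).

no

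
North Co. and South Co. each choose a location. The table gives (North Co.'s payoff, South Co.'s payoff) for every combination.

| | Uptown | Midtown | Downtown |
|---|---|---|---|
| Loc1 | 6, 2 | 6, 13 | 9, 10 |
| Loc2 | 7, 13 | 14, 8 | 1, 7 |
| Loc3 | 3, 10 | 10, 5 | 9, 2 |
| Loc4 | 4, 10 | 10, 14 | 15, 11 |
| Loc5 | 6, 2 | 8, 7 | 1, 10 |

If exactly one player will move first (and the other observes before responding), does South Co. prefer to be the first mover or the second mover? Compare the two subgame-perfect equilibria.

second

If North Co. leads: South Co.'s best replies are Loc1→Midtown, Loc2→Uptown, Loc3→Uptown, Loc4→Midtown, Loc5→Downtown; North Co.'s induced payoffs 6, 7, 3, 10, 1; outcome (Loc4, Midtown), payoffs (10, 14).
If South Co. leads: North Co.'s best replies are Uptown→Loc2, Midtown→Loc2, Downtown→Loc4; South Co.'s induced payoffs 13, 8, 11; outcome (Loc2, Uptown), payoffs (7, 13).
South Co. gets 13 moving first and 14 moving second, so South Co. prefers to move second.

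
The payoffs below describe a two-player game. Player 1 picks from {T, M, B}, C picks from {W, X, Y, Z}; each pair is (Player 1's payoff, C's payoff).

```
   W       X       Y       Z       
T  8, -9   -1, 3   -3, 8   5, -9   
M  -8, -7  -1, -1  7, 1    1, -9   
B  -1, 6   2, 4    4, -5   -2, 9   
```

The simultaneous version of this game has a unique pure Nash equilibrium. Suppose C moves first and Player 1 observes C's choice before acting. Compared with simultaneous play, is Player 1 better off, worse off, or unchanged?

worse off

Work backward from Player 1's decision.
- W: BR = T, leader payoff -9.
- X: BR = B, leader payoff 4.
- Y: BR = M, leader payoff 1.
- Z: BR = T, leader payoff -9.
Among -9, 4, 1, -9, the best is 4 at X. Subgame-perfect outcome: (B, X) with payoffs (2, 4).
For the simultaneous game, intersect best replies.
Player 1's best replies: W→T; X→B; Y→M; Z→T.
C's best replies: T→Y; M→Y; B→Z.
Only (M, Y) has each player best-responding; Nash payoffs (7, 1).
Player 1 earns 2 sequentially versus 7 at the Nash outcome: worse off.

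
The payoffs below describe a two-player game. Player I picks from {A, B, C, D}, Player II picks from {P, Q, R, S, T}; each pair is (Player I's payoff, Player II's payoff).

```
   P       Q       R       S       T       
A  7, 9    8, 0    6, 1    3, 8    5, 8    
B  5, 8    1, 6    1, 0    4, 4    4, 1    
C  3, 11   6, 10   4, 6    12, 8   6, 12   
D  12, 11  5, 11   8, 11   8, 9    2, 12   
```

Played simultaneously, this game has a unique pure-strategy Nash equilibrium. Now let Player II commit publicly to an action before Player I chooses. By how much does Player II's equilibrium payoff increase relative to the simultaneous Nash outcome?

Solve by backward induction (Player II leads).
- P: Player I compares 7, 5, 3, 12 and picks D; Player II would get 11.
- Q: Player I compares 8, 1, 6, 5 and picks A; Player II would get 0.
- R: Player I compares 6, 1, 4, 8 and picks D; Player II would get 11.
- S: Player I compares 3, 4, 12, 8 and picks C; Player II would get 8.
- T: Player I compares 5, 4, 6, 2 and picks C; Player II would get 12.
Among 11, 0, 11, 8, 12, the best is 12 at T. Subgame-perfect outcome: (C, T) with payoffs (6, 12).
For the simultaneous game, intersect best replies.
Player I's best replies: P→D; Q→A; R→D; S→C; T→C.
Player II's best replies: A→P; B→P; C→T; D→T.
The unique mutual best reply is (C, T), giving (6, 12).
Player II's commitment gain: 12 − 12 = 0.

0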